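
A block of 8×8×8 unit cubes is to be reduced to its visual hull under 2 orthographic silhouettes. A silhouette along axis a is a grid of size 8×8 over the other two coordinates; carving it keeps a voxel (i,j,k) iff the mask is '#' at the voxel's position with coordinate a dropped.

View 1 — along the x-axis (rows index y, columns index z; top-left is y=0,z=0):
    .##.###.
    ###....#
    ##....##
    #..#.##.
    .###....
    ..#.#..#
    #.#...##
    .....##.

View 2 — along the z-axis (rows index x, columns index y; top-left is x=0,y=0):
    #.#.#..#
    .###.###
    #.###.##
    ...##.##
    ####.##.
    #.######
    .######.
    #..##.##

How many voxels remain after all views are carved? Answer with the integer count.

remaining voxels: 159

initial block: 8^3 = 512
[1] x-view keeps 29 columns → grid now 232
[2] z-view keeps 44 columns → grid now 159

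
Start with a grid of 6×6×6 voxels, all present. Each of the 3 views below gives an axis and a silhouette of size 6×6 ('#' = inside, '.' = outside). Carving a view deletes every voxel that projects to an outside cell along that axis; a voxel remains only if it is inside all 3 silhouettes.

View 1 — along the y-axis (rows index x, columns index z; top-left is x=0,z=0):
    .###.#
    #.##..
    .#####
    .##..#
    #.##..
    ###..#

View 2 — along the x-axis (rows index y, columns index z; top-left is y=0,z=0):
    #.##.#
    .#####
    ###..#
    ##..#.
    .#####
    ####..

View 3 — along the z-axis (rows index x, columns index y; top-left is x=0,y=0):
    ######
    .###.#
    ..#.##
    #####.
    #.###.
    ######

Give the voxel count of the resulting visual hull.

voxel count = 75

initial block: 6^3 = 216
carve view 1 (along y, XZ-mask fill 22/36): 132 voxels remain
carve view 2 (along x, YZ-mask fill 25/36): 97 voxels remain
carve view 3 (along z, XY-mask fill 28/36): 75 voxels remain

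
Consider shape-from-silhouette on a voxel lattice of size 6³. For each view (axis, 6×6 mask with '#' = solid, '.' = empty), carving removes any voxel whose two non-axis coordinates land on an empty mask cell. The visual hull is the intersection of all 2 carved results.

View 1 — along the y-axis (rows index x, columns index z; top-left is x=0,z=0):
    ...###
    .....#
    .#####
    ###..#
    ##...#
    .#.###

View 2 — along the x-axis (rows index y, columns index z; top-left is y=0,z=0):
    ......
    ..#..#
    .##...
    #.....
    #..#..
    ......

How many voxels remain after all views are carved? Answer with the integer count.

|visual hull| = 21

full grid |V| = 216
carve view 1 (along y, XZ-mask fill 20/36): 120 voxels remain
carve view 2 (along x, YZ-mask fill 7/36): 21 voxels remain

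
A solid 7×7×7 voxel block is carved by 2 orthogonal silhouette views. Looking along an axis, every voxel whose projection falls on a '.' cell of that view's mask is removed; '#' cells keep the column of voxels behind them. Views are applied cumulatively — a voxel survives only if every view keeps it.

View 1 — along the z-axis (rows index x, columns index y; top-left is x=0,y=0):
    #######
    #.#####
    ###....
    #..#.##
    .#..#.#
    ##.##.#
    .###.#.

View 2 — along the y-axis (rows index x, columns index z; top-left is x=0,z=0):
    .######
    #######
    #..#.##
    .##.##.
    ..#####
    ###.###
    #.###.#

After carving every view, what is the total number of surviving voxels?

full grid |V| = 343
V1 z: intersect with XY mask (32 set) -- 224 left
V2 y: intersect with XZ mask (37 set) -- 177 left

voxel count = 177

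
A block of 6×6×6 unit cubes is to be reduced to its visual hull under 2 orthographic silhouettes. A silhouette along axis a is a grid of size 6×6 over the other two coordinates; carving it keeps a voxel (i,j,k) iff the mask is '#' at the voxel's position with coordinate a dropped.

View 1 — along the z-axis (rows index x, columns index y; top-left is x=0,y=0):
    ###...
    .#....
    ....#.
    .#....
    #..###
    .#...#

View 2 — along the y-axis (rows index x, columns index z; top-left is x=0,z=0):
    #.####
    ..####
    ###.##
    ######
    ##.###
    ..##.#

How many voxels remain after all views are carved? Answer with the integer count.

voxel count = 56

initial block: 6^3 = 216
  1. axis=2 (XY plane), |mask|=12  ⇒  voxels=72
  2. axis=1 (XZ plane), |mask|=28  ⇒  voxels=56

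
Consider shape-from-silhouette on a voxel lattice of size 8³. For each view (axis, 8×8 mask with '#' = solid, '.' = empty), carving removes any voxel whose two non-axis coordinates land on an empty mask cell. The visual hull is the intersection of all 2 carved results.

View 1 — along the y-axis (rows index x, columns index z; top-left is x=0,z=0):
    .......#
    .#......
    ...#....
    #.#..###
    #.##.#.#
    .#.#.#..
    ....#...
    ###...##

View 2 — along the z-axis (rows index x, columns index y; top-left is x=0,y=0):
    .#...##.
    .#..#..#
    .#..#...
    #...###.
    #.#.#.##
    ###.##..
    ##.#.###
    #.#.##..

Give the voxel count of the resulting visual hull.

initial block: 8^3 = 512
  1. axis=1 (XZ plane), |mask|=22  ⇒  voxels=176
  2. axis=2 (XY plane), |mask|=32  ⇒  voxels=94

remaining voxels: 94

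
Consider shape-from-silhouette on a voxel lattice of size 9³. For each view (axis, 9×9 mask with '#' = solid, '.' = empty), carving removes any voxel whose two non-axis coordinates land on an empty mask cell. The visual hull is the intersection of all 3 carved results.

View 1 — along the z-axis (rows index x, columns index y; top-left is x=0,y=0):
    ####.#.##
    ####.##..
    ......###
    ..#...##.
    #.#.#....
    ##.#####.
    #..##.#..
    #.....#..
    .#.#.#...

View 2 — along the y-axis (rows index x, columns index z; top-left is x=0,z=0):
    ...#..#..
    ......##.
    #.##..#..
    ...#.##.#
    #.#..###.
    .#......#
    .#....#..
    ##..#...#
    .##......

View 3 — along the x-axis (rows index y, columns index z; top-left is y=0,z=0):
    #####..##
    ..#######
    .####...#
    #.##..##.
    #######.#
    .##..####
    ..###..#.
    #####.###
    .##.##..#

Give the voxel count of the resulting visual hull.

voxel count = 60

initial block: 9^3 = 729
[1] z-view keeps 38 columns → grid now 342
[2] y-view keeps 27 columns → grid now 101
[3] x-view keeps 55 columns → grid now 60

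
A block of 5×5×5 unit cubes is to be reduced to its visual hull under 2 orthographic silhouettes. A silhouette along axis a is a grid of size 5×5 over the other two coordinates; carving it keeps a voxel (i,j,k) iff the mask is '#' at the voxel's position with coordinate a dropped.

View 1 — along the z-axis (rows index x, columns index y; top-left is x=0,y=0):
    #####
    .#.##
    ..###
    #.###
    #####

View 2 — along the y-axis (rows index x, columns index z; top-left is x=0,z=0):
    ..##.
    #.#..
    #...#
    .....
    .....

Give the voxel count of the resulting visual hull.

voxel count = 22

full grid |V| = 125
after view 1 [z-axis, 20 of 25 cells solid] → remaining = 100
after view 2 [y-axis, 6 of 25 cells solid] → remaining = 22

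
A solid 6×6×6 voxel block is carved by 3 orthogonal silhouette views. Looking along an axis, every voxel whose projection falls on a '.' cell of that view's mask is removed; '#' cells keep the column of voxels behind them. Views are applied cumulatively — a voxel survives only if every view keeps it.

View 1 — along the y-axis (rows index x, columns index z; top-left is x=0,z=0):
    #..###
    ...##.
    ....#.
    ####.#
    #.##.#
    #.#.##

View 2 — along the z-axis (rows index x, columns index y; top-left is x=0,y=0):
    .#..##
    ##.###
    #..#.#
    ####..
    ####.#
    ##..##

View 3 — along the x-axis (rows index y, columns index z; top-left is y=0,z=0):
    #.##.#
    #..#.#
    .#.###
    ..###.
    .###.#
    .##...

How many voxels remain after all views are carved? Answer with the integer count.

voxel count = 43

before carving: 216 voxels (6×6×6)
after view 1 [y-axis, 20 of 36 cells solid] → remaining = 120
after view 2 [z-axis, 24 of 36 cells solid] → remaining = 81
after view 3 [x-axis, 20 of 36 cells solid] → remaining = 43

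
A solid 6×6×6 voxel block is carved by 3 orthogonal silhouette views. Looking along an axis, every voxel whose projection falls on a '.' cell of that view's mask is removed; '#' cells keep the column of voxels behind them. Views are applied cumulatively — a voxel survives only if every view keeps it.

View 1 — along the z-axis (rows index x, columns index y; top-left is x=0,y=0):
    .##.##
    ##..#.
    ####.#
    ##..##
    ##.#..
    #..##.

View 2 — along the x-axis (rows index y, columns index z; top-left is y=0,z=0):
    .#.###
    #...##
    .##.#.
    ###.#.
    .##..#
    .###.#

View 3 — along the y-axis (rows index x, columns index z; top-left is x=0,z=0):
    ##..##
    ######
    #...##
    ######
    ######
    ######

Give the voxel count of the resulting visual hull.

start: 6×6×6 = 216 voxels
  1. axis=2 (XY plane), |mask|=22  ⇒  voxels=132
  2. axis=0 (YZ plane), |mask|=21  ⇒  voxels=77
  3. axis=1 (XZ plane), |mask|=31  ⇒  voxels=64

remaining voxels: 64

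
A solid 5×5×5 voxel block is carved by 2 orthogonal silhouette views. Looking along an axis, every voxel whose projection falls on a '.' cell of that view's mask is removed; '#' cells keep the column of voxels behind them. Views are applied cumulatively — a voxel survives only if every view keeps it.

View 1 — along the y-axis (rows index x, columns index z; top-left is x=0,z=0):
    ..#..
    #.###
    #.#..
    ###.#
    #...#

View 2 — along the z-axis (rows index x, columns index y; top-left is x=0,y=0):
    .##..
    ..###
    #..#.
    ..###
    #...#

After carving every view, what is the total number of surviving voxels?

34 voxels

start: 5×5×5 = 125 voxels
carve view 1 (along y, XZ-mask fill 13/25): 65 voxels remain
carve view 2 (along z, XY-mask fill 12/25): 34 voxels remain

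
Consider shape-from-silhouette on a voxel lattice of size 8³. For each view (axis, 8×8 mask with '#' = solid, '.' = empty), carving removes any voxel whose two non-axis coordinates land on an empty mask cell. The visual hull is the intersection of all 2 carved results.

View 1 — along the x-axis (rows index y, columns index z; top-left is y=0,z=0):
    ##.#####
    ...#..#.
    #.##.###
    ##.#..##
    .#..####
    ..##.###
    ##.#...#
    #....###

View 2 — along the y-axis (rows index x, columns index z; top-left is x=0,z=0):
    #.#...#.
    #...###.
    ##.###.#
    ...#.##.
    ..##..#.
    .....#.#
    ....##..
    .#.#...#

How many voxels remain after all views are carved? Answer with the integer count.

full grid |V| = 512
step 1: project along x, AND mask (38/64) → |grid| = 304
step 2: project along y, AND mask (26/64) → |grid| = 131

131 voxels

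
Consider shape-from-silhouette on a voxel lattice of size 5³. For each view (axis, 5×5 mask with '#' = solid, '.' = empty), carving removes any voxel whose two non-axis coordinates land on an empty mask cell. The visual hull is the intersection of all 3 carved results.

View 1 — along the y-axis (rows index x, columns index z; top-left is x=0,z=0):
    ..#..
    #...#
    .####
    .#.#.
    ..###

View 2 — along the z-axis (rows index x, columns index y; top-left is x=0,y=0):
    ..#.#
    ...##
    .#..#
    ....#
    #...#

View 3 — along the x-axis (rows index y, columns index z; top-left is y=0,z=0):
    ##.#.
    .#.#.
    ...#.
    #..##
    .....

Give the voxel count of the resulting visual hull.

before carving: 125 voxels (5×5×5)
  1. axis=1 (XZ plane), |mask|=12  ⇒  voxels=60
  2. axis=2 (XY plane), |mask|=9  ⇒  voxels=22
  3. axis=0 (YZ plane), |mask|=9  ⇒  voxels=5

voxel count = 5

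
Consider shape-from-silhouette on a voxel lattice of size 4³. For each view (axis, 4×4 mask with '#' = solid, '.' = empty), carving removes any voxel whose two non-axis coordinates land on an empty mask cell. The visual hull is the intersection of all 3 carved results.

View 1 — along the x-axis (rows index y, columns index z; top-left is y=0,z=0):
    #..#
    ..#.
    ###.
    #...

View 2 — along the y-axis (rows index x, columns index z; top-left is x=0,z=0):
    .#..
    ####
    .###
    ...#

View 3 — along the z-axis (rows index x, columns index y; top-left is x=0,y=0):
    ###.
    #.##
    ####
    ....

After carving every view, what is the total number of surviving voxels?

full grid |V| = 64
V1 x: intersect with YZ mask (7 set) -- 28 left
V2 y: intersect with XZ mask (9 set) -- 13 left
V3 z: intersect with XY mask (10 set) -- 11 left

voxel count = 11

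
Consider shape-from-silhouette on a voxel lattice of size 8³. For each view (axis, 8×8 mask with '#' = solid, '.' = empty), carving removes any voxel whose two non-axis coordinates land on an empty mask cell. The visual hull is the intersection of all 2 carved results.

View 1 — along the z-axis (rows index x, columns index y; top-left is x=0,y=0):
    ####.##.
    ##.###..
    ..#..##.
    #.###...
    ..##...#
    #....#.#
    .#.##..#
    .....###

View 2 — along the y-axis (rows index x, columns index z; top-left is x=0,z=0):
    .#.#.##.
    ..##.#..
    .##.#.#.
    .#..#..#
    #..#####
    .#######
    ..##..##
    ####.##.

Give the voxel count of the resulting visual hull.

voxel count = 136

initial block: 8^3 = 512
V1 z: intersect with XY mask (31 set) -- 248 left
V2 y: intersect with XZ mask (37 set) -- 136 left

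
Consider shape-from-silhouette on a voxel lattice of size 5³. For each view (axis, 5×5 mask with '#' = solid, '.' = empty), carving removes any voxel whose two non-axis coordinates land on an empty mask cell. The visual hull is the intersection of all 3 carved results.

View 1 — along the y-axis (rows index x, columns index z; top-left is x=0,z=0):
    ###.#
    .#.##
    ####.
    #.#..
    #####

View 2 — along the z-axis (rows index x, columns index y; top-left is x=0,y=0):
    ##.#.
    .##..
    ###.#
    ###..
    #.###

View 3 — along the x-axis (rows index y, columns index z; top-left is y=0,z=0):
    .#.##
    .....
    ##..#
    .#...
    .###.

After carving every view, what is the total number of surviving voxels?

initial block: 5^3 = 125
step 1: project along y, AND mask (18/25) → |grid| = 90
step 2: project along z, AND mask (16/25) → |grid| = 60
step 3: project along x, AND mask (10/25) → |grid| = 23

voxel count = 23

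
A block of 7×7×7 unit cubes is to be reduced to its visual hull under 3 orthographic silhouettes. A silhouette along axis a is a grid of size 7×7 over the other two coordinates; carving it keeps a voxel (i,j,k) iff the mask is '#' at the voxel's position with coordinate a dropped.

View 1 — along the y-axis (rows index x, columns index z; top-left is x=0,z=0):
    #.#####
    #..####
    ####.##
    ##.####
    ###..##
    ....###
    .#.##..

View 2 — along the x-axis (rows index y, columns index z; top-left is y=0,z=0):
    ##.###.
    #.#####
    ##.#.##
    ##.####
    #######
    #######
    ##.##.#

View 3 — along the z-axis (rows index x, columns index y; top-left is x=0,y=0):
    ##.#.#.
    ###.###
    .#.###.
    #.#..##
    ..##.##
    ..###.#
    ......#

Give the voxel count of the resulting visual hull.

initial block: 7^3 = 343
V1 y: intersect with XZ mask (34 set) -- 238 left
V2 x: intersect with YZ mask (41 set) -- 205 left
V3 z: intersect with XY mask (27 set) -- 120 left

remaining voxels: 120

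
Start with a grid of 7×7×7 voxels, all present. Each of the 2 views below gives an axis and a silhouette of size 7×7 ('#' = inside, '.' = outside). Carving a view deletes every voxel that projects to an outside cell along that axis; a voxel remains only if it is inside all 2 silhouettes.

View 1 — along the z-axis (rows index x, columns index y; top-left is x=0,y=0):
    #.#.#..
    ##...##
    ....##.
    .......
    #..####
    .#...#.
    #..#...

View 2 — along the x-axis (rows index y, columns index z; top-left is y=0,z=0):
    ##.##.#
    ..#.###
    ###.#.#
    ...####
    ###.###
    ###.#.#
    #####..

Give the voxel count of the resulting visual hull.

start: 7×7×7 = 343 voxels
V1 z: intersect with XY mask (18 set) -- 126 left
V2 x: intersect with YZ mask (34 set) -- 89 left

remaining voxels: 89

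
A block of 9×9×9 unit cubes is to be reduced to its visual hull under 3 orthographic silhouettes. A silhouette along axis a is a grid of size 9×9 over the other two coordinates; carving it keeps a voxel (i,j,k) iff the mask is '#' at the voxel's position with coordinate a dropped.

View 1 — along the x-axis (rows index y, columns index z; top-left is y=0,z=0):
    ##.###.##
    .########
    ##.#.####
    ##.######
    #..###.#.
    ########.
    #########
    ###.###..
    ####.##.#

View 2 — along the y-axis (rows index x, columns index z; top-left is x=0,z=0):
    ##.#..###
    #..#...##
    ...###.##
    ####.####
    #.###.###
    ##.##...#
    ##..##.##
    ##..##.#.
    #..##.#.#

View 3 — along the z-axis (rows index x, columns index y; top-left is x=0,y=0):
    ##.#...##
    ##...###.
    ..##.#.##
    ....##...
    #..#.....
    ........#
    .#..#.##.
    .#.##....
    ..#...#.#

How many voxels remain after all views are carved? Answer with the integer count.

full grid |V| = 729
carve view 1 (along x, YZ-mask fill 65/81): 585 voxels remain
carve view 2 (along y, XZ-mask fill 51/81): 373 voxels remain
carve view 3 (along z, XY-mask fill 30/81): 128 voxels remain

128 voxels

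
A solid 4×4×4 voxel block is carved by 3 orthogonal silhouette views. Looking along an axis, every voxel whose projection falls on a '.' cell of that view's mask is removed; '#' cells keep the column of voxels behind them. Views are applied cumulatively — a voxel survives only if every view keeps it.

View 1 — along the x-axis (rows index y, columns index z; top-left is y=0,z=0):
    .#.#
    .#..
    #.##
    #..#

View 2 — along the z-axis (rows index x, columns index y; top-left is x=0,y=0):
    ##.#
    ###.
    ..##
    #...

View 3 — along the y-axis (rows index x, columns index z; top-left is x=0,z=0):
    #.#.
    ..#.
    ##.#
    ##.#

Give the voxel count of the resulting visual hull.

|visual hull| = 8

before carving: 64 voxels (4×4×4)
[1] x-view keeps 8 columns → grid now 32
[2] z-view keeps 9 columns → grid now 18
[3] y-view keeps 9 columns → grid now 8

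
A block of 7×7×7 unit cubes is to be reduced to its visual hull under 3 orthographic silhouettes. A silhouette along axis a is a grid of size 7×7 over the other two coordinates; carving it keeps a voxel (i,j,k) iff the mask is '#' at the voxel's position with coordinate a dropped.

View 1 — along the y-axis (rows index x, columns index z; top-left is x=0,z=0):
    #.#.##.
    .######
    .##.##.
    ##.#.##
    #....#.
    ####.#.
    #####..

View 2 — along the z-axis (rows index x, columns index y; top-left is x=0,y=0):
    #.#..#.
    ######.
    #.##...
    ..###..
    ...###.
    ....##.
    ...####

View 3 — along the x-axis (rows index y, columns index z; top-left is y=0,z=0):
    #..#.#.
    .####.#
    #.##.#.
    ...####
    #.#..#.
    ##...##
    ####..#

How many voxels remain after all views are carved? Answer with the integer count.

remaining voxels: 60

initial block: 7^3 = 343
V1 y: intersect with XZ mask (31 set) -- 217 left
V2 z: intersect with XY mask (24 set) -- 111 left
V3 x: intersect with YZ mask (28 set) -- 60 left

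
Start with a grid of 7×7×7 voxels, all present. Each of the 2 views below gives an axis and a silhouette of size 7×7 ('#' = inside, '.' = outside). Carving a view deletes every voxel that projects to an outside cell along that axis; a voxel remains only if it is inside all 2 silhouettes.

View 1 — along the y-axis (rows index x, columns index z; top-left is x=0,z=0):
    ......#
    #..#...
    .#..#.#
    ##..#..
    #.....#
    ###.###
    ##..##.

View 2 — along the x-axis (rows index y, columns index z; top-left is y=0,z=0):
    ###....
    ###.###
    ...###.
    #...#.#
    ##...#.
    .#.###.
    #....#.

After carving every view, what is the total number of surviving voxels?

79 voxels

before carving: 343 voxels (7×7×7)
step 1: project along y, AND mask (21/49) → |grid| = 147
step 2: project along x, AND mask (24/49) → |grid| = 79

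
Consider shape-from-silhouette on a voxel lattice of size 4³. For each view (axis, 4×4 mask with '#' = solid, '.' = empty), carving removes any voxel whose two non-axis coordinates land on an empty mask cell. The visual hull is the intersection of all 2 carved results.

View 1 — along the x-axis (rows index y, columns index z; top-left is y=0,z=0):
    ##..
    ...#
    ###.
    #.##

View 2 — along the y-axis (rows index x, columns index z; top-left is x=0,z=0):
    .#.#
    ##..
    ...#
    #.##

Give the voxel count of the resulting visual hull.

remaining voxels: 18

initial block: 4^3 = 64
after view 1 [x-axis, 9 of 16 cells solid] → remaining = 36
after view 2 [y-axis, 8 of 16 cells solid] → remaining = 18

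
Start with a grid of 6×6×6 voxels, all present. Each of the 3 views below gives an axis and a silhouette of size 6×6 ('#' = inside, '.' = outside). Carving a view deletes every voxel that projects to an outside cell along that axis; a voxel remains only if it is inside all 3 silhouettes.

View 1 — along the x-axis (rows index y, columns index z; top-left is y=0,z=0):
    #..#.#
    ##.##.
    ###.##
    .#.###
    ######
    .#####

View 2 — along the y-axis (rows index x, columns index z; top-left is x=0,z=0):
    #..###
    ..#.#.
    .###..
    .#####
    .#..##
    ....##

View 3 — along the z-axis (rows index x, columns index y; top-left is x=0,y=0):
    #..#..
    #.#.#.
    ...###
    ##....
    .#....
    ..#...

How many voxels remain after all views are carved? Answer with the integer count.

27 voxels

before carving: 216 voxels (6×6×6)
step 1: project along x, AND mask (27/36) → |grid| = 162
step 2: project along y, AND mask (19/36) → |grid| = 88
step 3: project along z, AND mask (12/36) → |grid| = 27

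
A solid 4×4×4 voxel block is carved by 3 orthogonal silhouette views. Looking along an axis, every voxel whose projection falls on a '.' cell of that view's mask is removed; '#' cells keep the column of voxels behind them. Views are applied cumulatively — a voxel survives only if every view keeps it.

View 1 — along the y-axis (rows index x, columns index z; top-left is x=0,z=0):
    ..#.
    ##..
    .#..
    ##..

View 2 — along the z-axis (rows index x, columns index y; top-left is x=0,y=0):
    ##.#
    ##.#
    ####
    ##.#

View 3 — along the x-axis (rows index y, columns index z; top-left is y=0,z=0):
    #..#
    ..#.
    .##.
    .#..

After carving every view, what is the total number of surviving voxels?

voxel count = 7

initial block: 4^3 = 64
[1] y-view keeps 6 columns → grid now 24
[2] z-view keeps 13 columns → grid now 19
[3] x-view keeps 6 columns → grid now 7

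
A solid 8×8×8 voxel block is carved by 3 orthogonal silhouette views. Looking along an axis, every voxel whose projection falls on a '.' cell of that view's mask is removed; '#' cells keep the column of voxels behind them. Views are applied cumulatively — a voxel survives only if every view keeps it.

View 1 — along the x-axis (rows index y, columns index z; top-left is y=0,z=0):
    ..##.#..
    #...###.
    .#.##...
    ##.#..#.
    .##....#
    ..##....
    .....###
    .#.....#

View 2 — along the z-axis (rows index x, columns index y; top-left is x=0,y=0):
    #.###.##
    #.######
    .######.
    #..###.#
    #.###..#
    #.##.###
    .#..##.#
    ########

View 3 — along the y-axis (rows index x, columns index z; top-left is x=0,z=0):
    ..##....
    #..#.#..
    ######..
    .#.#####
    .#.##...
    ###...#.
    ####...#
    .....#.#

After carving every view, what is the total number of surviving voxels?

|visual hull| = 66

full grid |V| = 512
carve view 1 (along x, YZ-mask fill 24/64): 192 voxels remain
carve view 2 (along z, XY-mask fill 47/64): 138 voxels remain
carve view 3 (along y, XZ-mask fill 31/64): 66 voxels remain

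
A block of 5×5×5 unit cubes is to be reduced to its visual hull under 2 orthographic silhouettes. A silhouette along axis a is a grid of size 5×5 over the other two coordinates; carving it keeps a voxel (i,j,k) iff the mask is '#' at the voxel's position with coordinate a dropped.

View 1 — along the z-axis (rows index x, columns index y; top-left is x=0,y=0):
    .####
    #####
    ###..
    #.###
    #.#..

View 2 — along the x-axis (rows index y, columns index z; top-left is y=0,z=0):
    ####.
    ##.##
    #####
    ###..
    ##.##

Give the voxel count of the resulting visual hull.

full grid |V| = 125
after view 1 [z-axis, 18 of 25 cells solid] → remaining = 90
after view 2 [x-axis, 20 of 25 cells solid] → remaining = 74

74 voxels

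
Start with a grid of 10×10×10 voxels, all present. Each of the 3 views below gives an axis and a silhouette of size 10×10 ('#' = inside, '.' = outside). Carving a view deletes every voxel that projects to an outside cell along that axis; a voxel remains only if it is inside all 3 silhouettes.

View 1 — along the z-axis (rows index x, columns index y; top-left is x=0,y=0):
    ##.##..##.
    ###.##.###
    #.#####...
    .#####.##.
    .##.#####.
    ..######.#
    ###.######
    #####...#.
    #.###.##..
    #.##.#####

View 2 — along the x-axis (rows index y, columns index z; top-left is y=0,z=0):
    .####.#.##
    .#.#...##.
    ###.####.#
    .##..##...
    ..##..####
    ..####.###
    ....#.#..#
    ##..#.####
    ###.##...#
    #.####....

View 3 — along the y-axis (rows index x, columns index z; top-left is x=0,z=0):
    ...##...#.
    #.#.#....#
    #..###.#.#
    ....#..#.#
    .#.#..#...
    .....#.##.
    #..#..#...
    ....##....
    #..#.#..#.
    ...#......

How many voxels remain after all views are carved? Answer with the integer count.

full grid |V| = 1000
  1. axis=2 (XY plane), |mask|=70  ⇒  voxels=700
  2. axis=0 (YZ plane), |mask|=57  ⇒  voxels=412
  3. axis=1 (XZ plane), |mask|=32  ⇒  voxels=119

|visual hull| = 119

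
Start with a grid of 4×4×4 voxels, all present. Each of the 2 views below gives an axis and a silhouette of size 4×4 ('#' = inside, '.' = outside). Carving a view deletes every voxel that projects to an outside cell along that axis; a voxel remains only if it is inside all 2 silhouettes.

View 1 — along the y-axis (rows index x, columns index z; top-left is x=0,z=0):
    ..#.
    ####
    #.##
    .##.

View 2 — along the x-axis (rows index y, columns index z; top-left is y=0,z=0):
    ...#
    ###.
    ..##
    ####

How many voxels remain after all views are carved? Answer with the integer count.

remaining voxels: 26

initial block: 4^3 = 64
carve view 1 (along y, XZ-mask fill 10/16): 40 voxels remain
carve view 2 (along x, YZ-mask fill 10/16): 26 voxels remain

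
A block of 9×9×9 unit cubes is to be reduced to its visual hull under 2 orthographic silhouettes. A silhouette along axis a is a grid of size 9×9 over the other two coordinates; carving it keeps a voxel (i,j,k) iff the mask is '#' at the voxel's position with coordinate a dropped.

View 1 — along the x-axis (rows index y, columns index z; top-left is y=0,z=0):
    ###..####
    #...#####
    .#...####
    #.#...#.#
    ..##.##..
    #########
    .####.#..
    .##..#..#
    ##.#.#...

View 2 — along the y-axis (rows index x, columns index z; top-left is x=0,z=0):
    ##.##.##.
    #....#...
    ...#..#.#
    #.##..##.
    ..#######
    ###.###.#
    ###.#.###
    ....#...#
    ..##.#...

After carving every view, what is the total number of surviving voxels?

224 voxels

start: 9×9×9 = 729 voxels
[1] x-view keeps 48 columns → grid now 432
[2] y-view keeps 42 columns → grid now 224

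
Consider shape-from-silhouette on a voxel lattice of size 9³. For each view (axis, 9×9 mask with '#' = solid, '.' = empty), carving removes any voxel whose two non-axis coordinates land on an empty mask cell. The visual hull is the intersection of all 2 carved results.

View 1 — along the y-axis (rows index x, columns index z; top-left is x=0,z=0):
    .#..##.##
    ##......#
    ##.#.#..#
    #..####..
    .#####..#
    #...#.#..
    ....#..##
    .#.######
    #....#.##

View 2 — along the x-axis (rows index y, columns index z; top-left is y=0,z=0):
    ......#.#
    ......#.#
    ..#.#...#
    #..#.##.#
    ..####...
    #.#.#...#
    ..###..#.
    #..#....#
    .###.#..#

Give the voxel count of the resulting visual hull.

before carving: 729 voxels (9×9×9)
after view 1 [y-axis, 41 of 81 cells solid] → remaining = 369
after view 2 [x-axis, 32 of 81 cells solid] → remaining = 149

voxel count = 149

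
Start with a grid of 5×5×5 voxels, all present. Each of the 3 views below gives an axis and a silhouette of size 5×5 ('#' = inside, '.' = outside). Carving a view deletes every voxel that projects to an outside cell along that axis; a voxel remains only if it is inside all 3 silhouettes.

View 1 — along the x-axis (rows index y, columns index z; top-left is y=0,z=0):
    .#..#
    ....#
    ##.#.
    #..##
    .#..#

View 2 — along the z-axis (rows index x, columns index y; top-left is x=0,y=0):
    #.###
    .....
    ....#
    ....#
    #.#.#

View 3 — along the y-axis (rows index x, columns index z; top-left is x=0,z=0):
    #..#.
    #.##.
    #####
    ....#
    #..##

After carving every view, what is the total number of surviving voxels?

voxel count = 11

full grid |V| = 125
[1] x-view keeps 11 columns → grid now 55
[2] z-view keeps 9 columns → grid now 21
[3] y-view keeps 14 columns → grid now 11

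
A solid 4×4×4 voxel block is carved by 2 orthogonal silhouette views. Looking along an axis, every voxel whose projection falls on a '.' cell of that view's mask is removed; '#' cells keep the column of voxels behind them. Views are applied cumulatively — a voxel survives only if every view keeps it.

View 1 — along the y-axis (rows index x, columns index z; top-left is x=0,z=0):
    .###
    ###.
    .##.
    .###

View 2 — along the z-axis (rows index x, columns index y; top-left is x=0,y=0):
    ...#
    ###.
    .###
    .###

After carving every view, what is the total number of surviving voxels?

27 voxels

start: 4×4×4 = 64 voxels
after view 1 [y-axis, 11 of 16 cells solid] → remaining = 44
after view 2 [z-axis, 10 of 16 cells solid] → remaining = 27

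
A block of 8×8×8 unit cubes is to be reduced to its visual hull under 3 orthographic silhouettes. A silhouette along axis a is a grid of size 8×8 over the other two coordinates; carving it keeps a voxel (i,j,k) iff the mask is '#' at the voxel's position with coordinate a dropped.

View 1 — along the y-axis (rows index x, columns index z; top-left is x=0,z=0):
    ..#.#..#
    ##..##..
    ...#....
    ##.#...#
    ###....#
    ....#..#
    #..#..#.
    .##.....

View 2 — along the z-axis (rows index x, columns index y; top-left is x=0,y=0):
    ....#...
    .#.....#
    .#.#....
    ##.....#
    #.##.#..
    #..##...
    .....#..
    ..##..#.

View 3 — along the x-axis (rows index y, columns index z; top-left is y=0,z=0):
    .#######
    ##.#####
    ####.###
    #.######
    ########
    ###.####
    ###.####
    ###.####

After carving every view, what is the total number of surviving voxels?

50 voxels

before carving: 512 voxels (8×8×8)
  1. axis=1 (XZ plane), |mask|=23  ⇒  voxels=184
  2. axis=2 (XY plane), |mask|=19  ⇒  voxels=56
  3. axis=0 (YZ plane), |mask|=57  ⇒  voxels=50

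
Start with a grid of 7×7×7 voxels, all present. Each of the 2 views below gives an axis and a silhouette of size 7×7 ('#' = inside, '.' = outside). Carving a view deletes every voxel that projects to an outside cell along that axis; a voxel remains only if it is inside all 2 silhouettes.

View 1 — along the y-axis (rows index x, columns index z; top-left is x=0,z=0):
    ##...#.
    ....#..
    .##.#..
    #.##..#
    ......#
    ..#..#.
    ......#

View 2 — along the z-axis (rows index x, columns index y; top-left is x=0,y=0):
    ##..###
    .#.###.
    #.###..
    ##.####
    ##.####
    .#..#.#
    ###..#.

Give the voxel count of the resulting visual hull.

remaining voxels: 71

before carving: 343 voxels (7×7×7)
step 1: project along y, AND mask (15/49) → |grid| = 105
step 2: project along z, AND mask (32/49) → |grid| = 71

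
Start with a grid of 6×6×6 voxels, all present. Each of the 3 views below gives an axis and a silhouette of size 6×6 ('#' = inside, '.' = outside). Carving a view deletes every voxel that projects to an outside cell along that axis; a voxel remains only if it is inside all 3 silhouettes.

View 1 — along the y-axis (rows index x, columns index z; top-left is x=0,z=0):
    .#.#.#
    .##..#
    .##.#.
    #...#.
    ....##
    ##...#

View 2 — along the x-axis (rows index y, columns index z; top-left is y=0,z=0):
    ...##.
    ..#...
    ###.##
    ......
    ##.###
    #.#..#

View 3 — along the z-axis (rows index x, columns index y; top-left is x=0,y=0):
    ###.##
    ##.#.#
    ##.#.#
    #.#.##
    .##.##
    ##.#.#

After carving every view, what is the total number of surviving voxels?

full grid |V| = 216
V1 y: intersect with XZ mask (16 set) -- 96 left
V2 x: intersect with YZ mask (16 set) -- 43 left
V3 z: intersect with XY mask (25 set) -- 26 left

|visual hull| = 26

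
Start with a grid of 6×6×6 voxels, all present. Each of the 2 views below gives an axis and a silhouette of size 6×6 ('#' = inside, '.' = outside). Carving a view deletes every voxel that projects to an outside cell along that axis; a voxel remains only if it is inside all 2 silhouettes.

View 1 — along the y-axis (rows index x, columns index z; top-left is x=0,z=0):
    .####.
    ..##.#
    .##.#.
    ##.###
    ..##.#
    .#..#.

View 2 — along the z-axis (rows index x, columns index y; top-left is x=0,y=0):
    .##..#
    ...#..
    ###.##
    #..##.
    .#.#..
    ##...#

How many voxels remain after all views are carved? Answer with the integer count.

initial block: 6^3 = 216
V1 y: intersect with XZ mask (20 set) -- 120 left
V2 z: intersect with XY mask (17 set) -- 57 left

voxel count = 57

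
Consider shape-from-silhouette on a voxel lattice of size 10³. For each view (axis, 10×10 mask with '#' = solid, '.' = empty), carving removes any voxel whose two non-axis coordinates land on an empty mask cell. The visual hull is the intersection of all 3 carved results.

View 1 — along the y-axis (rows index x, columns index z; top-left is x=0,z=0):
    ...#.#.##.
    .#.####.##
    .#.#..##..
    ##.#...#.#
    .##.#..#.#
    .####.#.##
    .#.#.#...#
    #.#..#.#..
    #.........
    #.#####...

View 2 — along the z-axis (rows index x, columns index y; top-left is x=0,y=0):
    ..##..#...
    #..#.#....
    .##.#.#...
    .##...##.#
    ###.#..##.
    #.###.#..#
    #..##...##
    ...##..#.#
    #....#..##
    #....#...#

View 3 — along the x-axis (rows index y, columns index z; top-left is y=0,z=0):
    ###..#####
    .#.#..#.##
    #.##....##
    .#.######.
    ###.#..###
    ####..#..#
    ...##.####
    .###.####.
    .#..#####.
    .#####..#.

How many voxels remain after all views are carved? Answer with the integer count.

voxel count = 132

initial block: 10^3 = 1000
carve view 1 (along y, XZ-mask fill 47/100): 470 voxels remain
carve view 2 (along z, XY-mask fill 43/100): 204 voxels remain
carve view 3 (along x, YZ-mask fill 63/100): 132 voxels remain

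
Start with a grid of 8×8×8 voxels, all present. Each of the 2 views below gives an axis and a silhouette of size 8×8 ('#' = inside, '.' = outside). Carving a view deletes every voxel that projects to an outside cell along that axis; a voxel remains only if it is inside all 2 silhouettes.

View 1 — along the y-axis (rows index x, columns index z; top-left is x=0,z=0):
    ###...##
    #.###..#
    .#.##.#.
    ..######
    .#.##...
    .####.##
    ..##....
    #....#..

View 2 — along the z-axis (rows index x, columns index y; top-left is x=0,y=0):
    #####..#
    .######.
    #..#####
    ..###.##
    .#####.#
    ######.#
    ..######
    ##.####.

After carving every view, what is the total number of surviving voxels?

full grid |V| = 512
carve view 1 (along y, XZ-mask fill 33/64): 264 voxels remain
carve view 2 (along z, XY-mask fill 48/64): 198 voxels remain

voxel count = 198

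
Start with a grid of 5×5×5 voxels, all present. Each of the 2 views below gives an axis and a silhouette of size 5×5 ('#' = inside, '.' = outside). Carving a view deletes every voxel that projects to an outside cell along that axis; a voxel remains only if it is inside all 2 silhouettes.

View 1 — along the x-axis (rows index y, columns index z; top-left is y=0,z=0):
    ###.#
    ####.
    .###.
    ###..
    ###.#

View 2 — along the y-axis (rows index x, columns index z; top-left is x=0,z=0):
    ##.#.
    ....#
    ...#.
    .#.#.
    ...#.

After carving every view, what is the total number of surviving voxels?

initial block: 5^3 = 125
  1. axis=0 (YZ plane), |mask|=18  ⇒  voxels=90
  2. axis=1 (XZ plane), |mask|=8  ⇒  voxels=24

24 voxels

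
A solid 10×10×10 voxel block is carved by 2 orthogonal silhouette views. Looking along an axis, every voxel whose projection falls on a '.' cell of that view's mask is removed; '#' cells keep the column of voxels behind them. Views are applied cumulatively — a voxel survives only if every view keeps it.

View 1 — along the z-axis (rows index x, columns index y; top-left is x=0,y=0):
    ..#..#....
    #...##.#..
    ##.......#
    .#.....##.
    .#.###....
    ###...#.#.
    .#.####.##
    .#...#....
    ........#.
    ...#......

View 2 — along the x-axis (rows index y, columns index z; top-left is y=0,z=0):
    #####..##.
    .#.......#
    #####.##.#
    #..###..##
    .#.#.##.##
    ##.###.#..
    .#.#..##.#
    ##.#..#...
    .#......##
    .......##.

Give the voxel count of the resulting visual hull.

remaining voxels: 149

start: 10×10×10 = 1000 voxels
  1. axis=2 (XY plane), |mask|=32  ⇒  voxels=320
  2. axis=0 (YZ plane), |mask|=49  ⇒  voxels=149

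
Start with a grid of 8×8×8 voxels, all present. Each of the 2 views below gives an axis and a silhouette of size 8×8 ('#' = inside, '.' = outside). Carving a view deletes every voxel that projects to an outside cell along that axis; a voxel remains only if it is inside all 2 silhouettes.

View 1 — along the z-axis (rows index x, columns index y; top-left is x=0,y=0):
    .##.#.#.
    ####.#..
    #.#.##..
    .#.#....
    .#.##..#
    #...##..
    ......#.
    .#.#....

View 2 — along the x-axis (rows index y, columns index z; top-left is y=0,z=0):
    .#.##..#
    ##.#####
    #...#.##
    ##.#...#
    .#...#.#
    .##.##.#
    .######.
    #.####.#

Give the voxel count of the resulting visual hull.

full grid |V| = 512
step 1: project along z, AND mask (25/64) → |grid| = 200
step 2: project along x, AND mask (39/64) → |grid| = 120

|visual hull| = 120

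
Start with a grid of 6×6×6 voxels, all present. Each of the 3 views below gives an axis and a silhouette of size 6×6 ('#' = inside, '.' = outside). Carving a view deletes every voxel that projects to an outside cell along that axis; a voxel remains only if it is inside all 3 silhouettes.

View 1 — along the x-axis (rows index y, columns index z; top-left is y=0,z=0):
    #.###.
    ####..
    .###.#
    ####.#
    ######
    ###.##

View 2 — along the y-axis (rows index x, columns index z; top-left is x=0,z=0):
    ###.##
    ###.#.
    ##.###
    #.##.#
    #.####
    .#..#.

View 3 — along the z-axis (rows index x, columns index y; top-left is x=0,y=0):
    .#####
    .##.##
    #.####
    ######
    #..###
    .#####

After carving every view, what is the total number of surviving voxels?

voxel count = 96

start: 6×6×6 = 216 voxels
after view 1 [x-axis, 28 of 36 cells solid] → remaining = 168
after view 2 [y-axis, 25 of 36 cells solid] → remaining = 115
after view 3 [z-axis, 29 of 36 cells solid] → remaining = 96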